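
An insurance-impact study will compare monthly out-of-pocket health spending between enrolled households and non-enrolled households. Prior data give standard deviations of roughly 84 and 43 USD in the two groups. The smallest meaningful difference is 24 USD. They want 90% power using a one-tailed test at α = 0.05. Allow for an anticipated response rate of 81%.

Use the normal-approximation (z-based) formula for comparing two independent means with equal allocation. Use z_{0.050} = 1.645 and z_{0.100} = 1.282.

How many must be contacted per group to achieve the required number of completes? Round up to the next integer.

n = (z_α + z_β)² · (σ₁² + σ₂²) / δ²
  = (1.645 + 1.282)² · (84² + 43² = 8905) / 24²
  = 8.5673 · 8905 / 576
  = 132.45
Adjust for 81% response: 132.45 / 0.81 = 163.52.
Round up → n = 164 per group.

n = 164 per group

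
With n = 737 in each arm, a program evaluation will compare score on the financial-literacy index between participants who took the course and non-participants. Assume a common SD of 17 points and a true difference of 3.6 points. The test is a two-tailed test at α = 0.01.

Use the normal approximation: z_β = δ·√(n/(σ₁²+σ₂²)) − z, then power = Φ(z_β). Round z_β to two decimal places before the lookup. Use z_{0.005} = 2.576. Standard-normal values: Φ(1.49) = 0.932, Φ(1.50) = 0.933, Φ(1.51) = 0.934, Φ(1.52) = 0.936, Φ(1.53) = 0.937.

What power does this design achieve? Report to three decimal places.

Power ≈ 0.932

z_β = δ·√(n/(σ₁²+σ₂²)) − z_{α/2}
    = 3.6 · √(737/578) − 2.576
    = 3.6 · 1.12920 − 2.576
    = 4.0651 − 2.576 = 1.4891 → 1.49
Power = Φ(1.49) = 0.932.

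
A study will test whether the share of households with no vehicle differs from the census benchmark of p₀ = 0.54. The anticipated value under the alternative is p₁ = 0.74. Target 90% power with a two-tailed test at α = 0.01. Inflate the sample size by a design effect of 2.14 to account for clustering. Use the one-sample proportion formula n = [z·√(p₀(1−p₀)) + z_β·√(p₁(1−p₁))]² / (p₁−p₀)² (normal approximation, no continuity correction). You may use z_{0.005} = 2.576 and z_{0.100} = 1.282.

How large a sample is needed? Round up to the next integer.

n = 183

n = [z_{α/2}·√(p₀q₀) + z_β·√(p₁q₁)]² / (p₁ − p₀)²
  = [2.576·√(0.54·0.46) + 1.282·√(0.74·0.26)]² / (0.20)²
  = [2.576·0.4984 + 1.282·0.4386]² / 0.0400
  = [1.8462]² / 0.0400
  = 85.21
Design effect: 2.14 × 85.21 = 182.35.
Round up → n = 183.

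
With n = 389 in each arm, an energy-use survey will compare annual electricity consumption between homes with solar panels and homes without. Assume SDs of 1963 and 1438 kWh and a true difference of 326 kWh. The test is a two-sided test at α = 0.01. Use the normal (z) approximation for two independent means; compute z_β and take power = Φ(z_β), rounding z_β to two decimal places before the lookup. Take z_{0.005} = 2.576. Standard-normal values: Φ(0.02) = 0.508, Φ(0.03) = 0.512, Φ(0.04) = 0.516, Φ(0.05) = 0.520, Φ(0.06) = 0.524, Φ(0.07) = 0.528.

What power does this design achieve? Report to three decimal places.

Power ≈ 0.528

z_β = δ·√(n/(σ₁²+σ₂²)) − z_{α/2}
    = 326 · √(389/5921213) − 2.576
    = 326 · 0.00811 − 2.576
    = 2.6423 − 2.576 = 0.0663 → 0.07
Power = Φ(0.07) = 0.528.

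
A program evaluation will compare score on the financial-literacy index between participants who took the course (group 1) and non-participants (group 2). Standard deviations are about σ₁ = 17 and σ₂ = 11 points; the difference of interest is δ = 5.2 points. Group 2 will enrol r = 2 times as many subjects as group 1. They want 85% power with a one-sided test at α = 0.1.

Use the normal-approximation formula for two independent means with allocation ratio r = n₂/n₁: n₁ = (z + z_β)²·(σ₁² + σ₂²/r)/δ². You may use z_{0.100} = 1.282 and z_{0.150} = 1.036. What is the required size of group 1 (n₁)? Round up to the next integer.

n₁ = 70

n₁ = (z_α + z_β)² · (σ₁² + σ₂²/r) / δ²
   = (1.282 + 1.036)² · (17² + 11²/2) / 5.2²
   = 5.3731 · (289 + 60.5) / 27.04
   = 5.3731 · 349.5 / 27.04
   = 69.45
Round up → n₁ = 70; n₂ = r·n₁ = 2 × 70 = 140.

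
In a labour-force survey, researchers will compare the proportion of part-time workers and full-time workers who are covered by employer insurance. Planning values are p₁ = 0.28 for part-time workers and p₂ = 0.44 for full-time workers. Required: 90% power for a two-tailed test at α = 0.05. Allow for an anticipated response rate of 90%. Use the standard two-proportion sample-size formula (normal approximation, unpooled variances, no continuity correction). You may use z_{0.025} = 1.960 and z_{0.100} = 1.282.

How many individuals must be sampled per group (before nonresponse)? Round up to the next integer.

n = 205 per group

n = (z_{α/2} + z_β)² · [p₁(1−p₁) + p₂(1−p₂)] / (p₁ − p₂)²
  = (1.960 + 1.282)² · (0.28·0.72 + 0.44·0.56) / (-0.16)²
  = (3.242)² · (0.2016 + 0.2464) / 0.0256
  = 10.5106 · 0.4480 / 0.0256
  = 183.93
Adjust for 90% response: 183.93 / 0.90 = 204.37.
Round up → n = 205 per group.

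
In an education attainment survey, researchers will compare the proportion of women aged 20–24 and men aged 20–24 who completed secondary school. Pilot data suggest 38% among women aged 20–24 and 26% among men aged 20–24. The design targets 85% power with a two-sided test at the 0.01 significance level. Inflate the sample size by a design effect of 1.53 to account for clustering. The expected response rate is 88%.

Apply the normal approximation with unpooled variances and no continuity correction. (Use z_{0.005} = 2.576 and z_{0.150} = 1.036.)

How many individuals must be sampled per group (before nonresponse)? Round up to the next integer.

n = (z_{α/2} + z_β)² · [p₁(1−p₁) + p₂(1−p₂)] / (p₁ − p₂)²
  = (2.576 + 1.036)² · (0.38·0.62 + 0.26·0.74) / (0.12)²
  = (3.612)² · (0.2356 + 0.1924) / 0.0144
  = 13.0465 · 0.4280 / 0.0144
  = 387.77
Design effect: 1.53 × 387.77 = 593.29.
Adjust for 88% response: 593.29 / 0.88 = 674.19.
Round up → n = 675 per group.

n = 675 per group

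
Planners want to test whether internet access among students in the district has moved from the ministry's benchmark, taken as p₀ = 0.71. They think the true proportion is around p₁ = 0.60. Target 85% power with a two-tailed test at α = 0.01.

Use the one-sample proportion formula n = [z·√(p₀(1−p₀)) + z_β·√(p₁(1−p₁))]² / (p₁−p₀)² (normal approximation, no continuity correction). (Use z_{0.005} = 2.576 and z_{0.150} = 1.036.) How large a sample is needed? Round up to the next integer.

n = 233

n = [z_{α/2}·√(p₀q₀) + z_β·√(p₁q₁)]² / (p₁ − p₀)²
  = [2.576·√(0.71·0.29) + 1.036·√(0.60·0.40)]² / (-0.11)²
  = [2.576·0.4538 + 1.036·0.4899]² / 0.0121
  = [1.6764]² / 0.0121
  = 232.26
Round up → n = 233.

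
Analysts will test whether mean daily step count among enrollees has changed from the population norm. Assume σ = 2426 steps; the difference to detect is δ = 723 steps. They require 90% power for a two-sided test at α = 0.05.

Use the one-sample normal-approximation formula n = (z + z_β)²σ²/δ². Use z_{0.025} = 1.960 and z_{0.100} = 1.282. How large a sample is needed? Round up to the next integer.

n = (z_{α/2} + z_β)² · σ² / δ²
  = (1.960 + 1.282)² · 2426² / 723²
  = 10.5106 · 5885476 / 522729
  = 118.34
Round up → n = 119.

n = 119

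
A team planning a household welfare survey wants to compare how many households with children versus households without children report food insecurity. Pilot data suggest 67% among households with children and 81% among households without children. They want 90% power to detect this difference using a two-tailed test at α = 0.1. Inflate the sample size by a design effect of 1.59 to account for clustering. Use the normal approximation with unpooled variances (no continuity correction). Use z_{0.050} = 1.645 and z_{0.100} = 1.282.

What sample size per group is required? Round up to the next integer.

n = 261 per group

n = (z_{α/2} + z_β)² · [p₁(1−p₁) + p₂(1−p₂)] / (p₁ − p₂)²
  = (1.645 + 1.282)² · (0.67·0.33 + 0.81·0.19) / (-0.14)²
  = (2.927)² · (0.2211 + 0.1539) / 0.0196
  = 8.5673 · 0.3750 / 0.0196
  = 163.92
Design effect: 1.59 × 163.92 = 260.63.
Round up → n = 261 per group.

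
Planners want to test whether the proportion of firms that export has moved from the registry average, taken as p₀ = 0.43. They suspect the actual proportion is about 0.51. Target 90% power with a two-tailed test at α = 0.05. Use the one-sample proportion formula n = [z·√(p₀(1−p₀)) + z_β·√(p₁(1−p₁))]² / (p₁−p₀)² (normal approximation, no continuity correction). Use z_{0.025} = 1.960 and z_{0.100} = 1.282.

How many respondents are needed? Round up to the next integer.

n = 406

n = [z_{α/2}·√(p₀q₀) + z_β·√(p₁q₁)]² / (p₁ − p₀)²
  = [1.960·√(0.43·0.57) + 1.282·√(0.51·0.49)]² / (0.08)²
  = [1.960·0.4951 + 1.282·0.4999]² / 0.0064
  = [1.6112]² / 0.0064
  = 405.63
Round up → n = 406.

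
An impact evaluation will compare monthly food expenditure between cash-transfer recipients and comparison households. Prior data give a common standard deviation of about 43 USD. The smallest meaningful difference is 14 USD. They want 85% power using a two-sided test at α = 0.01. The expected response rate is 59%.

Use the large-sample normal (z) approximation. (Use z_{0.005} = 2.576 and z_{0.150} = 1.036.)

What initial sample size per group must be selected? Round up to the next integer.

n = (z_{α/2} + z_β)² · (σ₁² + σ₂²) / δ²
  = (2.576 + 1.036)² · (2·43² = 3698) / 14²
  = 13.0465 · 3698 / 196
  = 246.15
Adjust for 59% response: 246.15 / 0.59 = 417.21.
Round up → n = 418 per group.

n = 418 per group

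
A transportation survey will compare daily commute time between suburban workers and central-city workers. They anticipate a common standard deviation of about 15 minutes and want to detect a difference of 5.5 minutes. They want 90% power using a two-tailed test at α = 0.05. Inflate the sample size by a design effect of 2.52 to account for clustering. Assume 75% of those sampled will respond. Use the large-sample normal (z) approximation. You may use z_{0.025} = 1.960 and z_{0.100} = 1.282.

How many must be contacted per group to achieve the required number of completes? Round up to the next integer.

n = 526 per group

n = (z_{α/2} + z_β)² · (σ₁² + σ₂²) / δ²
  = (1.960 + 1.282)² · (2·15² = 450) / 5.5²
  = 10.5106 · 450 / 30.25
  = 156.36
Design effect: 2.52 × 156.36 = 394.02.
Adjust for 75% response: 394.02 / 0.75 = 525.35.
Round up → n = 526 per group.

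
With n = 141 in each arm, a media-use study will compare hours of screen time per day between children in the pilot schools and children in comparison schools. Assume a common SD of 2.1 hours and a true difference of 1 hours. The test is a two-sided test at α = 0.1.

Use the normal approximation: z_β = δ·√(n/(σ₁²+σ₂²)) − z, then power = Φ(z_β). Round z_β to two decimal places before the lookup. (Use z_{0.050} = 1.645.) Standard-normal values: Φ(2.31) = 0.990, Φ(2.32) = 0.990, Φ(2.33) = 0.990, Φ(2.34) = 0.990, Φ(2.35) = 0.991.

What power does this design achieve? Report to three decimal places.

z_β = δ·√(n/(σ₁²+σ₂²)) − z_{α/2}
    = 1 · √(141/8.82) − 1.645
    = 1 · 3.99830 − 1.645
    = 3.9983 − 1.645 = 2.3533 → 2.35
Power = Φ(2.35) = 0.991.

Power ≈ 0.991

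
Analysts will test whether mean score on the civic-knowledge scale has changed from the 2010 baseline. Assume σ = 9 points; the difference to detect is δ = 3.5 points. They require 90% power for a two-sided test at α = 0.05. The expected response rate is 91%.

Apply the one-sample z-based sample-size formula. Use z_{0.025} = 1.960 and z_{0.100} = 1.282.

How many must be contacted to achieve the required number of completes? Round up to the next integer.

n = (z_{α/2} + z_β)² · σ² / δ²
  = (1.960 + 1.282)² · 9² / 3.5²
  = 10.5106 · 81 / 12.25
  = 69.50
Adjust for 91% response: 69.50 / 0.91 = 76.37.
Round up → n = 77.

n = 77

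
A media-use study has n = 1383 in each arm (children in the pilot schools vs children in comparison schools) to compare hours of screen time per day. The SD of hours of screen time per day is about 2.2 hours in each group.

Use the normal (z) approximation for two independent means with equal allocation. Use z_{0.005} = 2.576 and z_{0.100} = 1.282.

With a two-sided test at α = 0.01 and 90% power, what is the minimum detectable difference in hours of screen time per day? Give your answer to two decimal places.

δ = (z_{α/2} + z_β) · √((σ₁²+σ₂²)/n)
  = (2.576 + 1.282) · √(9.68/1383)
  = 3.858 · √0.007
  = 3.858 · 0.0837
  = 0.3228

Minimum detectable difference ≈ 0.32 hours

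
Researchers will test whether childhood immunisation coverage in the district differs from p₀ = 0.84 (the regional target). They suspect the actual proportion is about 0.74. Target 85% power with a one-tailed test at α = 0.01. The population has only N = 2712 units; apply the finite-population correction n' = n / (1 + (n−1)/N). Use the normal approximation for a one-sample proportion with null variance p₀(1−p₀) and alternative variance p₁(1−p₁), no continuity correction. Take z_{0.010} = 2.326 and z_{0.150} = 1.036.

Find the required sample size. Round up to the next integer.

n = 161

n = [z_α·√(p₀q₀) + z_β·√(p₁q₁)]² / (p₁ − p₀)²
  = [2.326·√(0.84·0.16) + 1.036·√(0.74·0.26)]² / (-0.10)²
  = [2.326·0.3666 + 1.036·0.4386]² / 0.0100
  = [1.3072]² / 0.0100
  = 170.86
Finite-population correction (N = 2712): 170.86 / (1 + (170.86 − 1)/2712) = 160.79.
Round up → n = 161.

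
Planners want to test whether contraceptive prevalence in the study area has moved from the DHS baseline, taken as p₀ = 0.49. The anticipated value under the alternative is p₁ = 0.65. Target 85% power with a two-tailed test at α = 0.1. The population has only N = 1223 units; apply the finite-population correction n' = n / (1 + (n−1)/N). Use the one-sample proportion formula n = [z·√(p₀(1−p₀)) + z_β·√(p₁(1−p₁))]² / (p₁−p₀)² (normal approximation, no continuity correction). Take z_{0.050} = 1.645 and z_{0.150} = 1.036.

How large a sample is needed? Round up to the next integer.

n = [z_{α/2}·√(p₀q₀) + z_β·√(p₁q₁)]² / (p₁ − p₀)²
  = [1.645·√(0.49·0.51) + 1.036·√(0.65·0.35)]² / (0.16)²
  = [1.645·0.4999 + 1.036·0.4770]² / 0.0256
  = [1.3165]² / 0.0256
  = 67.70
Finite-population correction (N = 1223): 67.70 / (1 + (67.70 − 1)/1223) = 64.20.
Round up → n = 65.

n = 65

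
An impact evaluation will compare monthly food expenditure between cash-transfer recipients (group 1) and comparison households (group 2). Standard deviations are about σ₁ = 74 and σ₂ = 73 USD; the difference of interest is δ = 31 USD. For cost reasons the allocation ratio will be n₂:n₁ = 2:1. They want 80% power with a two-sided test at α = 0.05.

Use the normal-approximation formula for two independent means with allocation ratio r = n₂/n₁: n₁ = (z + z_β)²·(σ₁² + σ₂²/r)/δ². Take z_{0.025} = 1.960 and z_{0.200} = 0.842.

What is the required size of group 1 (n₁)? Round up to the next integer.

n₁ = 67

n₁ = (z_{α/2} + z_β)² · (σ₁² + σ₂²/r) / δ²
   = (1.960 + 0.842)² · (74² + 73²/2) / 31²
   = 7.8512 · (5476 + 2664.5) / 961
   = 7.8512 · 8140.5 / 961
   = 66.51
Round up → n₁ = 67; n₂ = r·n₁ = 2 × 67 = 134.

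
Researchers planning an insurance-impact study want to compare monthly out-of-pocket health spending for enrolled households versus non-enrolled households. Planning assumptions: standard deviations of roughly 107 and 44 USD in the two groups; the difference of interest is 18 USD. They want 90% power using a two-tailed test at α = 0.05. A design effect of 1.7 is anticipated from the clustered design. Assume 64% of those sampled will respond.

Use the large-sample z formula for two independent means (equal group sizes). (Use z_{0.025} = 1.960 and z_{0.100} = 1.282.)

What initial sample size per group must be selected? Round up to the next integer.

n = 1154 per group

n = (z_{α/2} + z_β)² · (σ₁² + σ₂²) / δ²
  = (1.960 + 1.282)² · (107² + 44² = 13385) / 18²
  = 10.5106 · 13385 / 324
  = 434.21
Design effect: 1.7 × 434.21 = 738.16.
Adjust for 64% response: 738.16 / 0.64 = 1153.37.
Round up → n = 1154 per group.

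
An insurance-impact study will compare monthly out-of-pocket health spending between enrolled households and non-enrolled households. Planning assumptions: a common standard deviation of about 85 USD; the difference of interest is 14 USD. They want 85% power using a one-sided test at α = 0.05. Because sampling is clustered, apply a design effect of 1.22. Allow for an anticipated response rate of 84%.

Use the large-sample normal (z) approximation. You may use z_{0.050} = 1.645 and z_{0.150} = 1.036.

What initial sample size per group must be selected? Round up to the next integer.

n = (z_α + z_β)² · (σ₁² + σ₂²) / δ²
  = (1.645 + 1.036)² · (2·85² = 14450) / 14²
  = 7.1878 · 14450 / 196
  = 529.91
Design effect: 1.22 × 529.91 = 646.50.
Adjust for 84% response: 646.50 / 0.84 = 769.64.
Round up → n = 770 per group.

n = 770 per group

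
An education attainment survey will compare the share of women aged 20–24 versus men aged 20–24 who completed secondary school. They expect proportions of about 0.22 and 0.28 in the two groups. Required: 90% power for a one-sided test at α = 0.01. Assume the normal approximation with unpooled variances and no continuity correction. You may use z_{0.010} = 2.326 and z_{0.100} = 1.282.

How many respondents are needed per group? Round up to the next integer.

n = (z_α + z_β)² · [p₁(1−p₁) + p₂(1−p₂)] / (p₁ − p₂)²
  = (2.326 + 1.282)² · (0.22·0.78 + 0.28·0.72) / (-0.06)²
  = (3.608)² · (0.1716 + 0.2016) / 0.0036
  = 13.0177 · 0.3732 / 0.0036
  = 1349.50
Round up → n = 1350 per group.

n = 1350 per group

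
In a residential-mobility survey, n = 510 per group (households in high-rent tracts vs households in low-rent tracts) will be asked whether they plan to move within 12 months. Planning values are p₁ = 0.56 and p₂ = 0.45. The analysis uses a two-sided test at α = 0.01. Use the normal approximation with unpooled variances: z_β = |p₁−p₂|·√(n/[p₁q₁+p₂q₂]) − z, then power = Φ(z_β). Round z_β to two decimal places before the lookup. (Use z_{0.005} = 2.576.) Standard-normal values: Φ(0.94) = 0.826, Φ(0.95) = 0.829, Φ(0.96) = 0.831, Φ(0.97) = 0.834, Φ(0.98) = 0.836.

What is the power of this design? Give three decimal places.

Power ≈ 0.831

z_β = |p₁−p₂|·√(n/[p₁q₁+p₂q₂]) − z_{α/2}
    = 0.11 · √(510/0.4939) − 2.576
    = 0.11 · 32.1341 − 2.576
    = 3.5347 − 2.576 = 0.9587 → 0.96
Power = Φ(0.96) = 0.831.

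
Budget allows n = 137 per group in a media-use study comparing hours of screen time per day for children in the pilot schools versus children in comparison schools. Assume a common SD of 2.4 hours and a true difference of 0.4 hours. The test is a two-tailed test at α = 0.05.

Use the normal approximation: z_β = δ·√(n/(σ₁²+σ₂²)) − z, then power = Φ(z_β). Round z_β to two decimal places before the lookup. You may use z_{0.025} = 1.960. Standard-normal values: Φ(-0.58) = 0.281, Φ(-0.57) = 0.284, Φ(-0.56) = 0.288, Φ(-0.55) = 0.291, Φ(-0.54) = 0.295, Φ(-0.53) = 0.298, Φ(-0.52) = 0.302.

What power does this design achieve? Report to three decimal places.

z_β = δ·√(n/(σ₁²+σ₂²)) − z_{α/2}
    = 0.4 · √(137/11.52) − 1.960
    = 0.4 · 3.44853 − 1.960
    = 1.3794 − 1.960 = -0.5806 → -0.58
Power = Φ(-0.58) = 0.281.

Power ≈ 0.281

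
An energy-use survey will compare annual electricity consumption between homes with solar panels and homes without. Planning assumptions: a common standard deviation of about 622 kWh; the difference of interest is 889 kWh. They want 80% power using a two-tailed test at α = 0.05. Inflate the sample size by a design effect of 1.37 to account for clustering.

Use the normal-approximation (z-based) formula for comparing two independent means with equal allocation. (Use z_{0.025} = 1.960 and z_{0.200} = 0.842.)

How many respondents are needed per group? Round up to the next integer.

n = (z_{α/2} + z_β)² · (σ₁² + σ₂²) / δ²
  = (1.960 + 0.842)² · (2·622² = 773768) / 889²
  = 7.8512 · 773768 / 790321
  = 7.69
Design effect: 1.37 × 7.69 = 10.53.
Round up → n = 11 per group.

n = 11 per group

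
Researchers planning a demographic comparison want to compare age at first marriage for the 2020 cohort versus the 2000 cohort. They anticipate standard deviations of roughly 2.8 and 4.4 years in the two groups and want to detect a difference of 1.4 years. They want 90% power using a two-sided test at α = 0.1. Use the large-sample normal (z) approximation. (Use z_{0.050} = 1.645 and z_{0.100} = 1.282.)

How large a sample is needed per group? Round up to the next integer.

n = (z_{α/2} + z_β)² · (σ₁² + σ₂²) / δ²
  = (1.645 + 1.282)² · (2.8² + 4.4² = 27.2) / 1.4²
  = 8.5673 · 27.2 / 1.96
  = 118.89
Round up → n = 119 per group.

n = 119 per group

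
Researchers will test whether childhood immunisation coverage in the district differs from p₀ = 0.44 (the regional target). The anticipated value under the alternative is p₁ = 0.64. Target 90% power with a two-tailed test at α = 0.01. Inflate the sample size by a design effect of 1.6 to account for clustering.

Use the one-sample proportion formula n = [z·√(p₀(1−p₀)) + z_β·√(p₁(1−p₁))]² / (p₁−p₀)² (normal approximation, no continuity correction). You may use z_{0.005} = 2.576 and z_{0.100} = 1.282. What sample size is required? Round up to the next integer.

n = [z_{α/2}·√(p₀q₀) + z_β·√(p₁q₁)]² / (p₁ − p₀)²
  = [2.576·√(0.44·0.56) + 1.282·√(0.64·0.36)]² / (0.20)²
  = [2.576·0.4964 + 1.282·0.4800]² / 0.0400
  = [1.8941]² / 0.0400
  = 89.69
Design effect: 1.6 × 89.69 = 143.50.
Round up → n = 144.

n = 144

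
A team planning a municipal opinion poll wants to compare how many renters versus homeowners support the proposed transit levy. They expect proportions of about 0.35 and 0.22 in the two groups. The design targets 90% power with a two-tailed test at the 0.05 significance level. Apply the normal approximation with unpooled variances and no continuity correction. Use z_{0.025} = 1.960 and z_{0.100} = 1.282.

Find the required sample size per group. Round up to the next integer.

n = 249 per group

n = (z_{α/2} + z_β)² · [p₁(1−p₁) + p₂(1−p₂)] / (p₁ − p₂)²
  = (1.960 + 1.282)² · (0.35·0.65 + 0.22·0.78) / (0.13)²
  = (3.242)² · (0.2275 + 0.1716) / 0.0169
  = 10.5106 · 0.3991 / 0.0169
  = 248.21
Round up → n = 249 per group.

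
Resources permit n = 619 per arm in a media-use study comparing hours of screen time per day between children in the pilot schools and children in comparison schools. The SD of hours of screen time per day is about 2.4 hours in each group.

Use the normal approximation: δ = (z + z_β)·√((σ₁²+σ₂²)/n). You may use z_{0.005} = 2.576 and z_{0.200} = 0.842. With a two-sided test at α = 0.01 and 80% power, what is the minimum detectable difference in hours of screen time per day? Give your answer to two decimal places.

δ = (z_{α/2} + z_β) · √((σ₁²+σ₂²)/n)
  = (2.576 + 0.842) · √(11.52/619)
  = 3.418 · √0.01861
  = 3.418 · 0.1364
  = 0.4663

Minimum detectable difference ≈ 0.47 hours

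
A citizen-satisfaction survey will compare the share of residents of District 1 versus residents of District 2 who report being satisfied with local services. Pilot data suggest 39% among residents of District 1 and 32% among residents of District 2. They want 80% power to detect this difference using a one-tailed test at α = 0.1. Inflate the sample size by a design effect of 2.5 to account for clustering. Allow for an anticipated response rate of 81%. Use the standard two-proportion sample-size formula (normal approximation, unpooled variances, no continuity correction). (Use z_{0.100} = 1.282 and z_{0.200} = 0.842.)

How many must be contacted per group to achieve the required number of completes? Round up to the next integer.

n = (z_α + z_β)² · [p₁(1−p₁) + p₂(1−p₂)] / (p₁ − p₂)²
  = (1.282 + 0.842)² · (0.39·0.61 + 0.32·0.68) / (0.07)²
  = (2.124)² · (0.2379 + 0.2176) / 0.0049
  = 4.5114 · 0.4555 / 0.0049
  = 419.37
Design effect: 2.5 × 419.37 = 1048.43.
Adjust for 81% response: 1048.43 / 0.81 = 1294.36.
Round up → n = 1295 per group.

n = 1295 per group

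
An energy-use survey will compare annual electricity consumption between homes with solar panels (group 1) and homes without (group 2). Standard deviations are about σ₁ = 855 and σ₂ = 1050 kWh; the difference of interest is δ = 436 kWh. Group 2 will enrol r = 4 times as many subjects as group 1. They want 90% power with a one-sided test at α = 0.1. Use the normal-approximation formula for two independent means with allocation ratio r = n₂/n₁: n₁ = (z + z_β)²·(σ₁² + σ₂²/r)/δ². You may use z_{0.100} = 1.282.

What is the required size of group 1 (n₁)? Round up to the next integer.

n₁ = 35

n₁ = (z_α + z_β)² · (σ₁² + σ₂²/r) / δ²
   = (1.282 + 1.282)² · (855² + 1050²/4) / 436²
   = 6.5741 · (731025 + 275625) / 190096
   = 6.5741 · 1006650 / 190096
   = 34.81
Round up → n₁ = 35; n₂ = r·n₁ = 4 × 35 = 140.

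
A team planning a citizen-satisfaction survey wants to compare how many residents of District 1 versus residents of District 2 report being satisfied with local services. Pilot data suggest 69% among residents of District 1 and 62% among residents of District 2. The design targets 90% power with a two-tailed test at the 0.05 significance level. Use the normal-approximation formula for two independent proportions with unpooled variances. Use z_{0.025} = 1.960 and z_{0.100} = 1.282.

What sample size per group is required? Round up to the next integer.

n = (z_{α/2} + z_β)² · [p₁(1−p₁) + p₂(1−p₂)] / (p₁ − p₂)²
  = (1.960 + 1.282)² · (0.69·0.31 + 0.62·0.38) / (0.07)²
  = (3.242)² · (0.2139 + 0.2356) / 0.0049
  = 10.5106 · 0.4495 / 0.0049
  = 964.18
Round up → n = 965 per group.

n = 965 per group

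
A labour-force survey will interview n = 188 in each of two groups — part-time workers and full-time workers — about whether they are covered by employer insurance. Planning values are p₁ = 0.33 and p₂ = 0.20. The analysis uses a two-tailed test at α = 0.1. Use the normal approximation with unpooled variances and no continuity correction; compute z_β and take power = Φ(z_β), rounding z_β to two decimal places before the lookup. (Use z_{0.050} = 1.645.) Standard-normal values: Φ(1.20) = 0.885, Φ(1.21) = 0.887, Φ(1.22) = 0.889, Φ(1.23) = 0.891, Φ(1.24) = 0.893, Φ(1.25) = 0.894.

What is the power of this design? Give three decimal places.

z_β = |p₁−p₂|·√(n/[p₁q₁+p₂q₂]) − z_{α/2}
    = 0.13 · √(188/0.3811) − 1.645
    = 0.13 · 22.2106 − 1.645
    = 2.8874 − 1.645 = 1.2424 → 1.24
Power = Φ(1.24) = 0.893.

Power ≈ 0.893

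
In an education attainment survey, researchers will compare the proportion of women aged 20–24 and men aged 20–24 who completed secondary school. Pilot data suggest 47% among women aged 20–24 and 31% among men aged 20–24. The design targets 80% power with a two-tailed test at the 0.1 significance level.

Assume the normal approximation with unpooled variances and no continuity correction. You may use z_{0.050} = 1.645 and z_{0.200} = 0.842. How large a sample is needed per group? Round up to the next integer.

n = 112 per group

n = (z_{α/2} + z_β)² · [p₁(1−p₁) + p₂(1−p₂)] / (p₁ − p₂)²
  = (1.645 + 0.842)² · (0.47·0.53 + 0.31·0.69) / (0.16)²
  = (2.487)² · (0.2491 + 0.2139) / 0.0256
  = 6.1852 · 0.4630 / 0.0256
  = 111.86
Round up → n = 112 per group.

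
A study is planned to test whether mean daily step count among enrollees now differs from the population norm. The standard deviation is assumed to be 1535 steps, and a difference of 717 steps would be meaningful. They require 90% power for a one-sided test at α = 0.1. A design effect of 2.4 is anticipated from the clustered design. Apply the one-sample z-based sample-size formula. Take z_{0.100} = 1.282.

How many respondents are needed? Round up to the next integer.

n = 73

n = (z_α + z_β)² · σ² / δ²
  = (1.282 + 1.282)² · 1535² / 717²
  = 6.5741 · 2356225 / 514089
  = 30.13
Design effect: 2.4 × 30.13 = 72.31.
Round up → n = 73.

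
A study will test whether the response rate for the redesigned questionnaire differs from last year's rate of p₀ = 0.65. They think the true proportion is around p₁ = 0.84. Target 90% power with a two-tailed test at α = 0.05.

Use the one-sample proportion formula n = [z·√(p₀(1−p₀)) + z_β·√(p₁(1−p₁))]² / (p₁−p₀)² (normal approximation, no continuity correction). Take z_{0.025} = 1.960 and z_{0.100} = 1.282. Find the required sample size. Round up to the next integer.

n = [z_{α/2}·√(p₀q₀) + z_β·√(p₁q₁)]² / (p₁ − p₀)²
  = [1.960·√(0.65·0.35) + 1.282·√(0.84·0.16)]² / (0.19)²
  = [1.960·0.4770 + 1.282·0.3666]² / 0.0361
  = [1.4048]² / 0.0361
  = 54.67
Round up → n = 55.

n = 55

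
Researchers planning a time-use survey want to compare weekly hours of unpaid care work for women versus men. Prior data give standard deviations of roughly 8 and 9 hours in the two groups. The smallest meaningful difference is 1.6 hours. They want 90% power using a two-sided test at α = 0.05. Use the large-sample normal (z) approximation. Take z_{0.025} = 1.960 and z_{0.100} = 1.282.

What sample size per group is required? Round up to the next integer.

n = 596 per group

n = (z_{α/2} + z_β)² · (σ₁² + σ₂²) / δ²
  = (1.960 + 1.282)² · (8² + 9² = 145) / 1.6²
  = 10.5106 · 145 / 2.56
  = 595.32
Round up → n = 596 per group.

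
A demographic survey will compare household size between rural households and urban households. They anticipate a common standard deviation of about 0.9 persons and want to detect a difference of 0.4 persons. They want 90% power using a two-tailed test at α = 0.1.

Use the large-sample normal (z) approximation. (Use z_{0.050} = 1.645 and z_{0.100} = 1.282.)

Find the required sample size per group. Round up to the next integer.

n = 87 per group

n = (z_{α/2} + z_β)² · (σ₁² + σ₂²) / δ²
  = (1.645 + 1.282)² · (2·0.9² = 1.62) / 0.4²
  = 8.5673 · 1.62 / 0.16
  = 86.74
Round up → n = 87 per group.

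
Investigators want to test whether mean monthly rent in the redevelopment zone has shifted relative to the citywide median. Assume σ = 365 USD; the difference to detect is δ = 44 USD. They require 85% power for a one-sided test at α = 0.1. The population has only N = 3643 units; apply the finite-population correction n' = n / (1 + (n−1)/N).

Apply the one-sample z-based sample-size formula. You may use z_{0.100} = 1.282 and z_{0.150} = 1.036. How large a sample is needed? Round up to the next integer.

n = (z_α + z_β)² · σ² / δ²
  = (1.282 + 1.036)² · 365² / 44²
  = 5.3731 · 133225 / 1936
  = 369.75
Finite-population correction (N = 3643): 369.75 / (1 + (369.75 − 1)/3643) = 335.76.
Round up → n = 336.

n = 336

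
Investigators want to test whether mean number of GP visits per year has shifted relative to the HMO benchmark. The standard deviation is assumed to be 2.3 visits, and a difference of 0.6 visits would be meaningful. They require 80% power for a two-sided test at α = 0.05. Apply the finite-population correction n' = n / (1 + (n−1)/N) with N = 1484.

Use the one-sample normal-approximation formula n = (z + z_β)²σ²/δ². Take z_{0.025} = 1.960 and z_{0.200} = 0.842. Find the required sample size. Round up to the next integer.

n = (z_{α/2} + z_β)² · σ² / δ²
  = (1.960 + 0.842)² · 2.3² / 0.6²
  = 7.8512 · 5.29 / 0.36
  = 115.37
Finite-population correction (N = 1484): 115.37 / (1 + (115.37 − 1)/1484) = 107.11.
Round up → n = 108.

n = 108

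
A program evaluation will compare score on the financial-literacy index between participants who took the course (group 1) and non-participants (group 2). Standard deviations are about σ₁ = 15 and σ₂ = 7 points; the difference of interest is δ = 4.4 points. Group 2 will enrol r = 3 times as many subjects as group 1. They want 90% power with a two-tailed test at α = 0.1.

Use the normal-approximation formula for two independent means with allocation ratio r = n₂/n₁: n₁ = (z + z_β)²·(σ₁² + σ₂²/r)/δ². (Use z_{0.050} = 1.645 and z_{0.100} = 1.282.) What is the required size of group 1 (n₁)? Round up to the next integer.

n₁ = (z_{α/2} + z_β)² · (σ₁² + σ₂²/r) / δ²
   = (1.645 + 1.282)² · (15² + 7²/3) / 4.4²
   = 8.5673 · (225 + 16.3333) / 19.36
   = 8.5673 · 241.3333 / 19.36
   = 106.80
Round up → n₁ = 107; n₂ = r·n₁ = 3 × 107 = 321.

n₁ = 107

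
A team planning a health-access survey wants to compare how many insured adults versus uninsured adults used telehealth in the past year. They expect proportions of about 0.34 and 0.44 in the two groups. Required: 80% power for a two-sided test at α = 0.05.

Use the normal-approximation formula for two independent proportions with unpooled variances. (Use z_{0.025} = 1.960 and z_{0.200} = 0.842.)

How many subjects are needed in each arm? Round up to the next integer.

n = 370 per group

n = (z_{α/2} + z_β)² · [p₁(1−p₁) + p₂(1−p₂)] / (p₁ − p₂)²
  = (1.960 + 0.842)² · (0.34·0.66 + 0.44·0.56) / (-0.10)²
  = (2.802)² · (0.2244 + 0.2464) / 0.0100
  = 7.8512 · 0.4708 / 0.0100
  = 369.63
Round up → n = 370 per group.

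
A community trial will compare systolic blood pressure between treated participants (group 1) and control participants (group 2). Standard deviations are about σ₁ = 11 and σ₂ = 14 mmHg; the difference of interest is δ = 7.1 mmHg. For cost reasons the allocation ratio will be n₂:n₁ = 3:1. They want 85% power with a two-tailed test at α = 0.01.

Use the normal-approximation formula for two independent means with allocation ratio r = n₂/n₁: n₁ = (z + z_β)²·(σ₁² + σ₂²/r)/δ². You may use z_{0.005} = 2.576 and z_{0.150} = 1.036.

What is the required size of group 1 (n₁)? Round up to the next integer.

n₁ = 49

n₁ = (z_{α/2} + z_β)² · (σ₁² + σ₂²/r) / δ²
   = (2.576 + 1.036)² · (11² + 14²/3) / 7.1²
   = 13.0465 · (121 + 65.3333) / 50.41
   = 13.0465 · 186.3333 / 50.41
   = 48.22
Round up → n₁ = 49; n₂ = r·n₁ = 3 × 49 = 147.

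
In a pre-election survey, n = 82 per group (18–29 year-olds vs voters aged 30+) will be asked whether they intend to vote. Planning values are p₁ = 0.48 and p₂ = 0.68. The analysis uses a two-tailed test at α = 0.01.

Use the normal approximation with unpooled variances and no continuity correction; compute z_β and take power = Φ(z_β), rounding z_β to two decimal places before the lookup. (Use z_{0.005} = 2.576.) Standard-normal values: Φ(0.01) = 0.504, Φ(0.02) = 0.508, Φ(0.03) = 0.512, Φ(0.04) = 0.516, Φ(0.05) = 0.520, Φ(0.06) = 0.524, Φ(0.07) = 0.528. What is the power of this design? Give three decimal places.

z_β = |p₁−p₂|·√(n/[p₁q₁+p₂q₂]) − z_{α/2}
    = 0.20 · √(82/0.4672) − 2.576
    = 0.20 · 13.2482 − 2.576
    = 2.6496 − 2.576 = 0.0736 → 0.07
Power = Φ(0.07) = 0.528.

Power ≈ 0.528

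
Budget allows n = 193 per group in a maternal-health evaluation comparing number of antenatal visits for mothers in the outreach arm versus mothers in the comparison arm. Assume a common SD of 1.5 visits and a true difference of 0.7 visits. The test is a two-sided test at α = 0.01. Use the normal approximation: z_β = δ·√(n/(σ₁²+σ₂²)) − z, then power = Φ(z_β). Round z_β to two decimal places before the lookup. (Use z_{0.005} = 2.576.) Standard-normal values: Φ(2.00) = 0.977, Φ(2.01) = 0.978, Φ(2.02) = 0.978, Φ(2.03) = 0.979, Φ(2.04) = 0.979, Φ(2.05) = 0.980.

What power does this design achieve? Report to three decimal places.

Power ≈ 0.978

z_β = δ·√(n/(σ₁²+σ₂²)) − z_{α/2}
    = 0.7 · √(193/4.5) − 2.576
    = 0.7 · 6.54896 − 2.576
    = 4.5843 − 2.576 = 2.0083 → 2.01
Power = Φ(2.01) = 0.978.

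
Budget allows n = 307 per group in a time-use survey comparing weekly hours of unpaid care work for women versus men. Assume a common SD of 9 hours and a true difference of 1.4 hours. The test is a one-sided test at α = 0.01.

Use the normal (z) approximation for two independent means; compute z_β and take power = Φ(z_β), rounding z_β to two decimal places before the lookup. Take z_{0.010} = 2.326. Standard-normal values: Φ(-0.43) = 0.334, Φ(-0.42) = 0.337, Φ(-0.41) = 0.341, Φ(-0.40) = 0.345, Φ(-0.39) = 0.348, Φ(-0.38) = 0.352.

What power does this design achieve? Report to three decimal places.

Power ≈ 0.345

z_β = δ·√(n/(σ₁²+σ₂²)) − z_α
    = 1.4 · √(307/162) − 2.326
    = 1.4 · 1.37661 − 2.326
    = 1.9273 − 2.326 = -0.3987 → -0.40
Power = Φ(-0.40) = 0.345.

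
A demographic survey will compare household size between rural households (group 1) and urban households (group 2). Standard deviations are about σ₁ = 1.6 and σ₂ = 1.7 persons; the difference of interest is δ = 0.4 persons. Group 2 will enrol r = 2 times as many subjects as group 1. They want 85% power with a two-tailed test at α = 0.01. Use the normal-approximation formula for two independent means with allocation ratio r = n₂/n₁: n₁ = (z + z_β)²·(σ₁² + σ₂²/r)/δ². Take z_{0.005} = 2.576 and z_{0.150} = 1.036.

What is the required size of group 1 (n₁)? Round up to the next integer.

n₁ = 327

n₁ = (z_{α/2} + z_β)² · (σ₁² + σ₂²/r) / δ²
   = (2.576 + 1.036)² · (1.6² + 1.7²/2) / 0.4²
   = 13.0465 · (2.56 + 1.445) / 0.16
   = 13.0465 · 4.005 / 0.16
   = 326.57
Round up → n₁ = 327; n₂ = r·n₁ = 2 × 327 = 654.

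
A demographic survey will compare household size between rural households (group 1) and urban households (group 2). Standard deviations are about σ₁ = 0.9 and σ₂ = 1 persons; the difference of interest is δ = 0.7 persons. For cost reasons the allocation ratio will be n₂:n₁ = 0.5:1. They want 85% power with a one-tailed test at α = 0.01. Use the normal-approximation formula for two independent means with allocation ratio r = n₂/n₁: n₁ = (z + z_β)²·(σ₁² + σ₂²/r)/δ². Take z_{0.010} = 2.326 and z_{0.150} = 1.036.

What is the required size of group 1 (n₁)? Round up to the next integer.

n₁ = (z_α + z_β)² · (σ₁² + σ₂²/r) / δ²
   = (2.326 + 1.036)² · (0.9² + 1²/0.5) / 0.7²
   = 11.3030 · (0.81 + 2) / 0.49
   = 11.3030 · 2.81 / 0.49
   = 64.82
Round up → n₁ = 65; n₂ = r·n₁ = 0.5 × 65 = 33.

n₁ = 65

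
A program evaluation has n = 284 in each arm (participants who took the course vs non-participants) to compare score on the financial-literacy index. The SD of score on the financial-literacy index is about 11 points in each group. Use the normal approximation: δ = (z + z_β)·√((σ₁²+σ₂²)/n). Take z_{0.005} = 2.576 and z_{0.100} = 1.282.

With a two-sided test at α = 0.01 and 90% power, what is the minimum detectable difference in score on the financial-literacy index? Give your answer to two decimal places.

Minimum detectable difference ≈ 3.56 points

δ = (z_{α/2} + z_β) · √((σ₁²+σ₂²)/n)
  = (2.576 + 1.282) · √(242/284)
  = 3.858 · √0.85211
  = 3.858 · 0.9231
  = 3.5613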